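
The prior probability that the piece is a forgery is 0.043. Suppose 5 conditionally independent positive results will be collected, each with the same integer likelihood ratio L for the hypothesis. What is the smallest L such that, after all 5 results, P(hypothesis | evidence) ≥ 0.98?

Prior odds = 0.043/0.957 = 43/957.
Target odds = 0.98/0.02 = 49.
Need L⁵ ≥ 49 ÷ (43/957) = 46893/43.
4⁵ = 1024 < 46893/43 ≤ 3125 = 5⁵, so L = 5.

5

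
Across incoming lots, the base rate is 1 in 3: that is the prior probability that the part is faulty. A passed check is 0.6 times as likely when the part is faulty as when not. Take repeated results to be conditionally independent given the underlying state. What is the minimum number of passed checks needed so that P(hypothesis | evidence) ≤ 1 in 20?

5

Prior odds: (1/3) ÷ (2/3) = 0.5.
Likelihood ratio per passed check = 0.6.
Target odds: 0.05 ÷ 0.95 = 1/19.
Require 0.6ⁿ ≤ 1/19 ÷ 0.5 = 2/19.
0.6⁴ = 0.1296 is still above 2/19 but 0.6⁵ = 0.07776 is at or below it, so n = 5.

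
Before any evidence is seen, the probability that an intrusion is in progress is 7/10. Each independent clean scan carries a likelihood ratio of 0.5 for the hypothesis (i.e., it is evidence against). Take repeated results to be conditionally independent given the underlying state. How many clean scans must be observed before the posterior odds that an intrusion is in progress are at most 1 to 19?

6

Prior odds = 0.7/0.3 = 7/3.
Likelihood ratio per clean scan = 0.5.
Target odds = 1/19.
Require 0.5ⁿ ≤ 1/19 ÷ (7/3) = 3/133.
0.5⁵ = 0.03125 is still above 3/133 but 0.5⁶ = 0.015625 is at or below it, so n = 6.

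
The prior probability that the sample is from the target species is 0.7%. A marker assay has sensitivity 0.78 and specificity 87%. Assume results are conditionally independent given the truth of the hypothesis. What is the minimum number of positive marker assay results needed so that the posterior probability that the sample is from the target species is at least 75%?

Prior odds = 0.007/0.993 = 7/993.
False-positive rate = 1 − 0.87 = 0.13; likelihood ratio of a positive = 0.78/0.13 = 6.
Target posterior odds = 0.75/0.25 = 3.
Need (7/993) × 6ⁿ ≥ 3, i.e. 6ⁿ ≥ 2979/7.
6³ = 216 falls short of 2979/7 but 6⁴ = 1296 reaches it, so n = 4.

4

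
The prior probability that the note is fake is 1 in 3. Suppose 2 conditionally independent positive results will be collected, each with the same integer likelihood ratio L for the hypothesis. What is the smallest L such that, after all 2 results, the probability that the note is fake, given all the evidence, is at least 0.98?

Prior odds = (1/3)/(2/3) = 0.5.
Target odds = 0.98/0.02 = 49.
Need L² ≥ 49 ÷ 0.5 = 98.
9² = 81 < 98 ≤ 100 = 10², so L = 10.

10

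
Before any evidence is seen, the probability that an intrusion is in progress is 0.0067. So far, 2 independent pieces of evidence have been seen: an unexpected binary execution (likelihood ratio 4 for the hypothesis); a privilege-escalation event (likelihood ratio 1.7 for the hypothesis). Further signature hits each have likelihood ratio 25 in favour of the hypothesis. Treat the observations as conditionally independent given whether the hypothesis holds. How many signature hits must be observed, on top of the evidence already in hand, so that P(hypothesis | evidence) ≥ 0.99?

Prior odds = 0.0067/0.9933 = 67/9933.
Combined Bayes factor of the evidence already in hand = 4 × 1.7 = 6.8.
Odds after that evidence = (67/9933) × 6.8 = 2278/49665.
Target odds = 0.99/0.01 = 99.
Need 25ⁿ ≥ 99 ÷ (2278/49665) = 4916835/2278.
25² = 625 falls short of 4916835/2278 but 25³ = 15625 reaches it, so n = 3.

3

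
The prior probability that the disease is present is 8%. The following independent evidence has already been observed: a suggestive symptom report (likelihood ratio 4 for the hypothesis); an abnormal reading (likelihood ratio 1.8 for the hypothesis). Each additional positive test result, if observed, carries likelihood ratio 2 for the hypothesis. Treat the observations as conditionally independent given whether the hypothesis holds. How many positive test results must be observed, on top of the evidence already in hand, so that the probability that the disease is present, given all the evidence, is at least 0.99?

8

Prior odds = 0.08/0.92 = 2/23.
Combined Bayes factor of the evidence already in hand = 4 × 1.8 = 7.2.
Odds after that evidence = (2/23) × 7.2 = 72/115.
Target odds = 0.99/0.01 = 99.
Need 2ⁿ ≥ 99 ÷ (72/115) = 158.125.
2⁷ = 128 falls short of 158.125 but 2⁸ = 256 reaches it, so n = 8.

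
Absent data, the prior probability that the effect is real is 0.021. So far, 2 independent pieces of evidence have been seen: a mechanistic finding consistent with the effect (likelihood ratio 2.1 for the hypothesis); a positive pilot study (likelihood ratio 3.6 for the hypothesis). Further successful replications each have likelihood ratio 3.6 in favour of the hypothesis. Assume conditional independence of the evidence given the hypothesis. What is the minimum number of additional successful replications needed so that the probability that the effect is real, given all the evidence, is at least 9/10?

Prior odds = 0.021/0.979 = 21/979.
Combined Bayes factor of the evidence already in hand = 2.1 × 3.6 = 7.56.
Odds after that evidence = (21/979) × 7.56 = 3969/24475.
Target odds = 0.9/0.1 = 9.
Need 3.6ⁿ ≥ 9 ÷ (3969/24475) = 24475/441.
3.6³ = 46.656 falls short of 24475/441 but 3.6⁴ = 167.9616 reaches it, so n = 4.

4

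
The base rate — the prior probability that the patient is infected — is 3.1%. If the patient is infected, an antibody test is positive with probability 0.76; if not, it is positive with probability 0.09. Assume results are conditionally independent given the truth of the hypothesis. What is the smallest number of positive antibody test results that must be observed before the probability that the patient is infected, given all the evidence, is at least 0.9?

Prior odds: 0.031 ÷ 0.969 = 31/969.
Likelihood ratio of a positive = 0.76/0.09 = 76/9.
Target odds: 0.9 ÷ 0.1 = 9.
Need (31/969) × (76/9)ⁿ ≥ 9, i.e. (76/9)ⁿ ≥ 8721/31.
(76/9)² = 5776/81 falls short of 8721/31 but (76/9)³ = 438976/729 reaches it, so n = 3.

3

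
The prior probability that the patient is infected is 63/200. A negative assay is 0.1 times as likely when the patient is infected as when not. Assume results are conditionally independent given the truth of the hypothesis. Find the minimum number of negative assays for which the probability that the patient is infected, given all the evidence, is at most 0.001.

3

Prior odds = 0.315/0.685 = 63/137.
Likelihood ratio per negative assay = 0.1.
Target odds: 0.001 ÷ 0.999 = 1/999.
Need (63/137) × 0.1ⁿ ≤ 1/999, i.e. 0.1ⁿ ≤ 137/62937.
0.1² = 0.01 is still above 137/62937 but 0.1³ = 0.001 is at or below it, so n = 3.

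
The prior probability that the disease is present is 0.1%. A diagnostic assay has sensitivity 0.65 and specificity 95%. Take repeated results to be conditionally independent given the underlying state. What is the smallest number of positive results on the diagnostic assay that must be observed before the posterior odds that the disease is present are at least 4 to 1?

4

Prior odds = 0.001/0.999 = 1/999.
False-positive rate = 1 − 0.95 = 0.05; likelihood ratio of a positive = 0.65/0.05 = 13.
Target odds = 4.
Need (1/999) × 13ⁿ ≥ 4, i.e. 13ⁿ ≥ 3996.
13³ = 2197 falls short of 3996 but 13⁴ = 28561 reaches it, so n = 4.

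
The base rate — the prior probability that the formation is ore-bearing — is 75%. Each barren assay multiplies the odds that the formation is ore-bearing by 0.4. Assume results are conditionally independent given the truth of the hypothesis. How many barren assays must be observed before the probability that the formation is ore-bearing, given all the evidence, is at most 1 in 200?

Prior odds = 0.75/0.25 = 3.
Likelihood ratio per barren assay = 0.4.
Target posterior odds = 0.005/0.995 = 1/199.
Need 3 × 0.4ⁿ ≤ 1/199, i.e. 0.4ⁿ ≤ 1/597.
0.4⁶ = 64/15625 is still above 1/597 but 0.4⁷ = 128/78125 is at or below it, so n = 7.

7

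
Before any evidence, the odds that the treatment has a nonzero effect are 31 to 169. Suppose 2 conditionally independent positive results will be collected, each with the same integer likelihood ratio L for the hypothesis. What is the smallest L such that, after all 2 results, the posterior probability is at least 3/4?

Prior odds = 31/169.
Target odds = 0.75/0.25 = 3.
Need L² ≥ 3 ÷ (31/169) = 507/31.
4² = 16 < 507/31 ≤ 25 = 5², so L = 5.

5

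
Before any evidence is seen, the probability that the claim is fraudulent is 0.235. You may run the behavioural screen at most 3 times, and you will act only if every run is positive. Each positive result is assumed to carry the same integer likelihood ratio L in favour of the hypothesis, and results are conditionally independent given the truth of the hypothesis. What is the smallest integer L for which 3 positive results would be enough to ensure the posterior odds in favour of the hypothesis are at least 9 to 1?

Prior odds = 0.235/0.765 = 47/153.
Target odds = 9.
Need L³ ≥ 9 ÷ (47/153) = 1377/47.
3³ = 27 < 1377/47 ≤ 64 = 4³, so L = 4.

4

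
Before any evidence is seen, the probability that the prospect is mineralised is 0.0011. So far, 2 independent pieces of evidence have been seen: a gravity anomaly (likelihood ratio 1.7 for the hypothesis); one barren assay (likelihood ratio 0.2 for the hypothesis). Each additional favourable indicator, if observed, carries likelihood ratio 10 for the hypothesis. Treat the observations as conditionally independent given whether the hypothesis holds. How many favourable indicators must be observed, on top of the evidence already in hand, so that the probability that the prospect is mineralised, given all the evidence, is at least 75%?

Prior odds = 0.0011/0.9989 = 11/9989.
Combined Bayes factor of the evidence already in hand = 1.7 × 0.2 = 0.34.
Odds after that evidence = (11/9989) × 0.34 = 187/499450.
Target odds = 0.75/0.25 = 3.
Need 10ⁿ ≥ 3 ÷ (187/499450) = 1498350/187.
10³ = 1000 falls short of 1498350/187 but 10⁴ = 10000 reaches it, so n = 4.

4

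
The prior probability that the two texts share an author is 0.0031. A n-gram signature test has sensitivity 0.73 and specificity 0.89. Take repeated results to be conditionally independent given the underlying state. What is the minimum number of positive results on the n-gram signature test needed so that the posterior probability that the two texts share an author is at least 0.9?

Prior odds: 0.0031 ÷ 0.9969 = 31/9969.
False-positive rate = 1 − 0.89 = 0.11; likelihood ratio of a positive = 0.73/0.11 = 73/11.
Target odds: 0.9 ÷ 0.1 = 9.
Require (73/11)ⁿ ≥ 9 ÷ (31/9969) = 89721/31.
(73/11)⁴ = 28398241/14641 falls short of 89721/31 but (73/11)⁵ ≈12872.1 reaches it, so n = 5.

5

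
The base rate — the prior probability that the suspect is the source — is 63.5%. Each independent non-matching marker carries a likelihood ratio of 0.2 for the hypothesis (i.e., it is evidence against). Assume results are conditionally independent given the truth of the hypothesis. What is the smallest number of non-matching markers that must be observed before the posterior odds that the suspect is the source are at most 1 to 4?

Prior odds: 0.635 ÷ 0.365 = 127/73.
Likelihood ratio per non-matching marker = 0.2.
Target odds = 0.25.
Require 0.2ⁿ ≤ 0.25 ÷ (127/73) = 73/508.
0.2¹ = 0.2 is still above 73/508 but 0.2² = 0.04 is at or below it, so n = 2.

2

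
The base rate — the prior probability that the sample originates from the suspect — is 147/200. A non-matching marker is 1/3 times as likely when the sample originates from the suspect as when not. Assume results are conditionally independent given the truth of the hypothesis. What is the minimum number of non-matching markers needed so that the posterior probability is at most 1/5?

Prior odds: 0.735 ÷ 0.265 = 147/53.
Likelihood ratio per non-matching marker = 1/3.
Target odds: 0.2 ÷ 0.8 = 0.25.
Need (147/53) × (1/3)ⁿ ≤ 0.25, i.e. (1/3)ⁿ ≤ 53/588.
(1/3)² = 1/9 is still above 53/588 but (1/3)³ = 1/27 is at or below it, so n = 3.

3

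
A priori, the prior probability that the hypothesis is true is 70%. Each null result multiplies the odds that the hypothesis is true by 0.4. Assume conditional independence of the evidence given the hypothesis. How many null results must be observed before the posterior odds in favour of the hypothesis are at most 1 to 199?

7

Prior odds = 0.7/0.3 = 7/3.
Likelihood ratio per null result = 0.4.
Target odds = 1/199.
Require 0.4ⁿ ≤ 1/199 ÷ (7/3) = 3/1393.
0.4⁶ = 64/15625 is still above 3/1393 but 0.4⁷ = 128/78125 is at or below it, so n = 7.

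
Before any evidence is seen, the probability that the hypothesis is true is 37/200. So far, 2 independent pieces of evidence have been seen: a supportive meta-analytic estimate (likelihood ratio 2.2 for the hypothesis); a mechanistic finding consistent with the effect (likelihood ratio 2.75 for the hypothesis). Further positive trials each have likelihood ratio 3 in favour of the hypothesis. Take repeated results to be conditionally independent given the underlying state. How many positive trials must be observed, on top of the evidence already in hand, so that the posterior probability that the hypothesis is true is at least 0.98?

4

Prior odds = 0.185/0.815 = 37/163.
Combined Bayes factor of the evidence already in hand = 2.2 × 2.75 = 6.05.
Odds after that evidence = (37/163) × 6.05 = 4477/3260.
Target odds = 0.98/0.02 = 49.
Need 3ⁿ ≥ 49 ÷ (4477/3260) = 159740/4477.
3³ = 27 falls short of 159740/4477 but 3⁴ = 81 reaches it, so n = 4.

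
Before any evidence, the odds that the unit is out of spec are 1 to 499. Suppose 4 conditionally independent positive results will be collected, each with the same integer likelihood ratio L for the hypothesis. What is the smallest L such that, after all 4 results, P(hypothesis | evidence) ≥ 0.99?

15

Prior odds = 1/499.
Target odds = 0.99/0.01 = 99.
Need L⁴ ≥ 99 ÷ (1/499) = 49401.
14⁴ = 38416 < 49401 ≤ 50625 = 15⁴, so L = 15.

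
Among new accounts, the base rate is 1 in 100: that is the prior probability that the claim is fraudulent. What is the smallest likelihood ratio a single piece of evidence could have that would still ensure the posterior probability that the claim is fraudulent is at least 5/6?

495

Prior odds = 0.01/0.99 = 1/99.
Target odds = (5/6)/(1/6) = 5.
Required Bayes factor = 5 ÷ (1/99) = 495.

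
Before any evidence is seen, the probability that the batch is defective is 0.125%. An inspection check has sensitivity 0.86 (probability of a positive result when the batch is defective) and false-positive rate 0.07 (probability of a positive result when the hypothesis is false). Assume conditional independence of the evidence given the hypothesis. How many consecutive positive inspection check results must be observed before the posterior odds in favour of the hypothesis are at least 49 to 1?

Prior odds = 0.00125/0.99875 = 1/799.
Likelihood ratio of a positive result = 0.86/0.07 = 86/7.
Target odds = 49.
Need (1/799) × (86/7)ⁿ ≥ 49, i.e. (86/7)ⁿ ≥ 39151.
(86/7)⁴ = 54700816/2401 falls short of 39151 but (86/7)⁵ ≈279899 reaches it, so n = 5.

5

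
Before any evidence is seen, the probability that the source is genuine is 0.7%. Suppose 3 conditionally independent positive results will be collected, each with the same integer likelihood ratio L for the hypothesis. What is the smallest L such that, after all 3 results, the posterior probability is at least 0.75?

8

Prior odds = 0.007/0.993 = 7/993.
Target odds = 0.75/0.25 = 3.
Need L³ ≥ 3 ÷ (7/993) = 2979/7.
7³ = 343 < 2979/7 ≤ 512 = 8³, so L = 8.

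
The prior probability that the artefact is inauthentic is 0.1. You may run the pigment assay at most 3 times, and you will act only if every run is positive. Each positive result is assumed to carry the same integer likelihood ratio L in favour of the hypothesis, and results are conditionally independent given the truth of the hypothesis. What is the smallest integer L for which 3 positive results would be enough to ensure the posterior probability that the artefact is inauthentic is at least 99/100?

10

Prior odds = 0.1/0.9 = 1/9.
Target odds = 0.99/0.01 = 99.
Need L³ ≥ 99 ÷ (1/9) = 891.
9³ = 729 < 891 ≤ 1000 = 10³, so L = 10.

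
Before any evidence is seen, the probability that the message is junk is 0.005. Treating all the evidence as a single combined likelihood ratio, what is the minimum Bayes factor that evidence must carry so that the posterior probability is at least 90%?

Prior odds = 0.005/0.995 = 1/199.
Target odds = 0.9/0.1 = 9.
Required Bayes factor = 9 ÷ (1/199) = 1791.

1791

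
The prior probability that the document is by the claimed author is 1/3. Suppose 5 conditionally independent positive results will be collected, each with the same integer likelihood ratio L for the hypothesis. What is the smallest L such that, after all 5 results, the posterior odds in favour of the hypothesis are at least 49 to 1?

Prior odds = (1/3)/(2/3) = 0.5.
Target odds = 49.
Need L⁵ ≥ 49 ÷ 0.5 = 98.
2⁵ = 32 < 98 ≤ 243 = 3⁵, so L = 3.

3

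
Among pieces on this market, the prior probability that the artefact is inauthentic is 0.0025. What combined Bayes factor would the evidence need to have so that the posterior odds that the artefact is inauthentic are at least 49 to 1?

Prior odds = 0.0025/0.9975 = 1/399.
Target odds = 49.
Required Bayes factor = 49 ÷ (1/399) = 19551.

19551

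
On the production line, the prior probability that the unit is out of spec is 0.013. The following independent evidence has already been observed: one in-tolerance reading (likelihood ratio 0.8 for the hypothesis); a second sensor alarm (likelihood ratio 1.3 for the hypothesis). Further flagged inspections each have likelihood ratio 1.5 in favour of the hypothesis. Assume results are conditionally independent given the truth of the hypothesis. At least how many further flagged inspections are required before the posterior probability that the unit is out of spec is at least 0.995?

24

Prior odds = 0.013/0.987 = 13/987.
Combined Bayes factor of the evidence already in hand = 0.8 × 1.3 = 1.04.
Odds after that evidence = (13/987) × 1.04 = 338/24675.
Target odds = 0.995/0.005 = 199.
Need 1.5ⁿ ≥ 199 ÷ (338/24675) = 4910325/338.
1.5²³ ≈11222.7 falls short of 4910325/338 but 1.5²⁴ ≈16834.1 reaches it, so n = 24.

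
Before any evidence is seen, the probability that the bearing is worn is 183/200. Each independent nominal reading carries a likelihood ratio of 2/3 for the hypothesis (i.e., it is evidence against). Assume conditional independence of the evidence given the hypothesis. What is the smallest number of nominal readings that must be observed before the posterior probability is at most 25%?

Prior odds = 0.915/0.085 = 183/17.
Likelihood ratio per nominal reading = 2/3.
Target odds: 0.25 ÷ 0.75 = 1/3.
Need (183/17) × (2/3)ⁿ ≤ 1/3, i.e. (2/3)ⁿ ≤ 17/549.
(2/3)⁸ = 256/6561 is still above 17/549 but (2/3)⁹ = 512/19683 is at or below it, so n = 9.

9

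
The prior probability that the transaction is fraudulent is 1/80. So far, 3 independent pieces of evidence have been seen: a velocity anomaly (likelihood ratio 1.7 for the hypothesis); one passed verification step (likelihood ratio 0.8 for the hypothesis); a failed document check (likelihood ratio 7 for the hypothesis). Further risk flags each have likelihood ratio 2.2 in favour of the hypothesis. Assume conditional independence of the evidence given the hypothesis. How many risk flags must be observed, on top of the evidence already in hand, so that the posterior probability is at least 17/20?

5

Prior odds = 0.0125/0.9875 = 1/79.
Combined Bayes factor of the evidence already in hand = 1.7 × 0.8 × 7 = 9.52.
Odds after that evidence = (1/79) × 9.52 = 238/1975.
Target odds = 0.85/0.15 = 17/3.
Need 2.2ⁿ ≥ 17/3 ÷ (238/1975) = 1975/42.
2.2⁴ = 23.4256 falls short of 1975/42 but 2.2⁵ = 51.53632 reaches it, so n = 5.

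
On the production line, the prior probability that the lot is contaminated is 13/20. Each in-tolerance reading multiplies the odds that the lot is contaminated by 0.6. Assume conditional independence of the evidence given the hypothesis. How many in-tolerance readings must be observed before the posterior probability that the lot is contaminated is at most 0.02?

Prior odds: 0.65 ÷ 0.35 = 13/7.
Likelihood ratio per in-tolerance reading = 0.6.
Target odds: 0.02 ÷ 0.98 = 1/49.
Require 0.6ⁿ ≤ 1/49 ÷ (13/7) = 1/91.
0.6⁸ = 6561/390625 is still above 1/91 but 0.6⁹ = 19683/1953125 is at or below it, so n = 9.

9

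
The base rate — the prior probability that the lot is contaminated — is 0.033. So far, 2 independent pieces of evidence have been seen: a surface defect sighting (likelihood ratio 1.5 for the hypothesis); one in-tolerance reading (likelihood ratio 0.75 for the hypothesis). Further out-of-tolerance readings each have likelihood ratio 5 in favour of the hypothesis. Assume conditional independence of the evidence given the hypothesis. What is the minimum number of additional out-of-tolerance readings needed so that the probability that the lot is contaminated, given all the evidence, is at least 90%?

Prior odds = 0.033/0.967 = 33/967.
Combined Bayes factor of the evidence already in hand = 1.5 × 0.75 = 1.125.
Odds after that evidence = (33/967) × 1.125 = 297/7736.
Target odds = 0.9/0.1 = 9.
Need 5ⁿ ≥ 9 ÷ (297/7736) = 7736/33.
5³ = 125 falls short of 7736/33 but 5⁴ = 625 reaches it, so n = 4.

4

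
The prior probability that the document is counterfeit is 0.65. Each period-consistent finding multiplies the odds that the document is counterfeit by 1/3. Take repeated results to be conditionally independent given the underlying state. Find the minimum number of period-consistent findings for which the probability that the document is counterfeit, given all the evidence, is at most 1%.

Prior odds: 0.65 ÷ 0.35 = 13/7.
Likelihood ratio per period-consistent finding = 1/3.
Target odds: 0.01 ÷ 0.99 = 1/99.
Need (13/7) × (1/3)ⁿ ≤ 1/99, i.e. (1/3)ⁿ ≤ 7/1287.
(1/3)⁴ = 1/81 is still above 7/1287 but (1/3)⁵ = 1/243 is at or below it, so n = 5.

5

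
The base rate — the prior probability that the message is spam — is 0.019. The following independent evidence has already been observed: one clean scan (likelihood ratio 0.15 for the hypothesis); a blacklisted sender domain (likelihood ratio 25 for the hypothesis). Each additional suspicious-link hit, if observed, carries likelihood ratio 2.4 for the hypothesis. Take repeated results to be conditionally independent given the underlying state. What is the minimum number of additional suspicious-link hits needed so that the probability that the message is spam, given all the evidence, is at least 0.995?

10

Prior odds = 0.019/0.981 = 19/981.
Combined Bayes factor of the evidence already in hand = 0.15 × 25 = 3.75.
Odds after that evidence = (19/981) × 3.75 = 95/1308.
Target odds = 0.995/0.005 = 199.
Need 2.4ⁿ ≥ 199 ÷ (95/1308) = 260292/95.
2.4⁹ ≈2641.81 falls short of 260292/95 but 2.4¹⁰ ≈6340.34 reaches it, so n = 10.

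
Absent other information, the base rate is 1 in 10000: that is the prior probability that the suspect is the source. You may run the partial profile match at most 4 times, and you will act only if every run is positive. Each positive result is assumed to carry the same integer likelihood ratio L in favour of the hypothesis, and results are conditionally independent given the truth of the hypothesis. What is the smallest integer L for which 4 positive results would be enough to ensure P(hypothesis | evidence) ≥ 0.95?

21

Prior odds = 0.0001/0.9999 = 1/9999.
Target odds = 0.95/0.05 = 19.
Need L⁴ ≥ 19 ÷ (1/9999) = 189981.
20⁴ = 160000 < 189981 ≤ 194481 = 21⁴, so L = 21.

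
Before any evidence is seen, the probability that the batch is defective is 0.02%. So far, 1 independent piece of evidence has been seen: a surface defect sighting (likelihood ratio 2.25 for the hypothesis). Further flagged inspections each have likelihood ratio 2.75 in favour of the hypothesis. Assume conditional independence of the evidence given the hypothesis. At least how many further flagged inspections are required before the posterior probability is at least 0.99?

Prior odds = 0.0002/0.9998 = 1/4999.
Bayes factor of the evidence already in hand = 2.25.
Odds after that evidence = (1/4999) × 2.25 = 9/19996.
Target odds = 0.99/0.01 = 99.
Need 2.75ⁿ ≥ 99 ÷ (9/19996) = 219956.
2.75¹² ≈187065 falls short of 219956 but 2.75¹³ ≈514428 reaches it, so n = 13.

13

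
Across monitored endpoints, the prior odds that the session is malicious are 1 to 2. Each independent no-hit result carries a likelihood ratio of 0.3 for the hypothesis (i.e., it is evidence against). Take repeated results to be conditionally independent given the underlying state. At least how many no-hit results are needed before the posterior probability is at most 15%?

Prior odds = 0.5.
Likelihood ratio per no-hit result = 0.3.
Target odds: 0.15 ÷ 0.85 = 3/17.
Require 0.3ⁿ ≤ 3/17 ÷ 0.5 = 6/17.
0.3¹ = 0.3, which is already at or below the required 6/17; so n = 1.

1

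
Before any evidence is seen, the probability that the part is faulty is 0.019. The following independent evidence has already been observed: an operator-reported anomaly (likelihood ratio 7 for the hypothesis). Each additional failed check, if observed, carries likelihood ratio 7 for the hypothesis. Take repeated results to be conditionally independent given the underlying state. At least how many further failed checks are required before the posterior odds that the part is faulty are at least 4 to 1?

2

Prior odds = 0.019/0.981 = 19/981.
Bayes factor of the evidence already in hand = 7.
Odds after that evidence = (19/981) × 7 = 133/981.
Target odds = 4.
Need 7ⁿ ≥ 4 ÷ (133/981) = 3924/133.
7¹ = 7 falls short of 3924/133 but 7² = 49 reaches it, so n = 2.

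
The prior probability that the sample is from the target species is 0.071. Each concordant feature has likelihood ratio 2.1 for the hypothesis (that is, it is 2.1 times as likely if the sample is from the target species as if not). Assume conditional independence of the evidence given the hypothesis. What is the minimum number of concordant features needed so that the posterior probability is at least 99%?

Prior odds = 0.071/0.929 = 71/929.
Likelihood ratio per concordant feature = 2.1.
Target odds: 0.99 ÷ 0.01 = 99.
Need (71/929) × 2.1ⁿ ≥ 99, i.e. 2.1ⁿ ≥ 91971/71.
2.1⁹ ≈794.28 falls short of 91971/71 but 2.1¹⁰ ≈1667.99 reaches it, so n = 10.

10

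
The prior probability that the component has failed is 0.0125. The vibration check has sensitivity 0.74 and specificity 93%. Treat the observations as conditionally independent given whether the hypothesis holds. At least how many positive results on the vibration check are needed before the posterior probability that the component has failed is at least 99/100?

4

Prior odds = 0.0125/0.9875 = 1/79.
False-positive rate = 1 − 0.93 = 0.07; likelihood ratio of a positive = 0.74/0.07 = 74/7.
Target posterior odds = 0.99/0.01 = 99.
Require (74/7)ⁿ ≥ 99 ÷ (1/79) = 7821.
(74/7)³ = 405224/343 falls short of 7821 but (74/7)⁴ = 29986576/2401 reaches it, so n = 4.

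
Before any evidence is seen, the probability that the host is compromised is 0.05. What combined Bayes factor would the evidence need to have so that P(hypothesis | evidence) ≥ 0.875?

133

Prior odds = 0.05/0.95 = 1/19.
Target odds = 0.875/0.125 = 7.
Required Bayes factor = 7 ÷ (1/19) = 133.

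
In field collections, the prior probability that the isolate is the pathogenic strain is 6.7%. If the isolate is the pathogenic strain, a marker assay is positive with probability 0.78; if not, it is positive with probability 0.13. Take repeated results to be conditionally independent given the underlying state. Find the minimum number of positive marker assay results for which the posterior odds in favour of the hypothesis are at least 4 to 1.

Prior odds = 0.067/0.933 = 67/933.
Likelihood ratio of a positive = 0.78/0.13 = 6.
Target odds = 4.
Require 6ⁿ ≥ 4 ÷ (67/933) = 3732/67.
6² = 36 falls short of 3732/67 but 6³ = 216 reaches it, so n = 3.

3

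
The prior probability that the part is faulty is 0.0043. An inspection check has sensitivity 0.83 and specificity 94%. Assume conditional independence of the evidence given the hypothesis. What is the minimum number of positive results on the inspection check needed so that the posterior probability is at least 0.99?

4

Prior odds = 0.0043/0.9957 = 43/9957.
False-positive rate = 1 − 0.94 = 0.06; likelihood ratio of a positive = 0.83/0.06 = 83/6.
Target odds: 0.99 ÷ 0.01 = 99.
Need (43/9957) × (83/6)ⁿ ≥ 99, i.e. (83/6)ⁿ ≥ 985743/43.
(83/6)³ = 571787/216 falls short of 985743/43 but (83/6)⁴ = 47458321/1296 reaches it, so n = 4.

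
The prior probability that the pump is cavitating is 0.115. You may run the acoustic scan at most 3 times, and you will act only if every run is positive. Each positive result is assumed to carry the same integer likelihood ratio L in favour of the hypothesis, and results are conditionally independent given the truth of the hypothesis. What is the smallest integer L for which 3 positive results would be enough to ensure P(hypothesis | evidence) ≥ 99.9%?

Prior odds = 0.115/0.885 = 23/177.
Target odds = 0.999/0.001 = 999.
Need L³ ≥ 999 ÷ (23/177) = 176823/23.
19³ = 6859 < 176823/23 ≤ 8000 = 20³, so L = 20.

20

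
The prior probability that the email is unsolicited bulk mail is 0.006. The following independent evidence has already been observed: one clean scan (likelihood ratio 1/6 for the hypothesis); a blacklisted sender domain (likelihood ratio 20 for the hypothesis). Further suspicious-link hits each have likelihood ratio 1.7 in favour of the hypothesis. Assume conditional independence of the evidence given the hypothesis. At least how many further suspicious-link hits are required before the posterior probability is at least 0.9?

12

Prior odds = 0.006/0.994 = 3/497.
Combined Bayes factor of the evidence already in hand = (1/6) × 20 = 10/3.
Odds after that evidence = (3/497) × 10/3 = 10/497.
Target odds = 0.9/0.1 = 9.
Need 1.7ⁿ ≥ 9 ÷ (10/497) = 447.3.
1.7¹¹ ≈342.719 falls short of 447.3 but 1.7¹² ≈582.622 reaches it, so n = 12.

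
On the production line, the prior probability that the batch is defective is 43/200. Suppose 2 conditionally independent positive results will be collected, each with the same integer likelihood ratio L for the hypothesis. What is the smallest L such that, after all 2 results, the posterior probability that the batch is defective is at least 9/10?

Prior odds = 0.215/0.785 = 43/157.
Target odds = 0.9/0.1 = 9.
Need L² ≥ 9 ÷ (43/157) = 1413/43.
5² = 25 < 1413/43 ≤ 36 = 6², so L = 6.

6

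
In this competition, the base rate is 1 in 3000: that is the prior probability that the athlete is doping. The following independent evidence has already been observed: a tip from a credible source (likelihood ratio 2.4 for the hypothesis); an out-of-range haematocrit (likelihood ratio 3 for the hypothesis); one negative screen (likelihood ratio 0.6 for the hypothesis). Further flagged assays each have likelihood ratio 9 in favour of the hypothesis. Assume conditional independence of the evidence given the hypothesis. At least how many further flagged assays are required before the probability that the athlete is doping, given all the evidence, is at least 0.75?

4

Prior odds = (1/3000)/(2999/3000) = 1/2999.
Combined Bayes factor of the evidence already in hand = 2.4 × 3 × 0.6 = 4.32.
Odds after that evidence = (1/2999) × 4.32 = 108/74975.
Target odds = 0.75/0.25 = 3.
Need 9ⁿ ≥ 3 ÷ (108/74975) = 74975/36.
9³ = 729 falls short of 74975/36 but 9⁴ = 6561 reaches it, so n = 4.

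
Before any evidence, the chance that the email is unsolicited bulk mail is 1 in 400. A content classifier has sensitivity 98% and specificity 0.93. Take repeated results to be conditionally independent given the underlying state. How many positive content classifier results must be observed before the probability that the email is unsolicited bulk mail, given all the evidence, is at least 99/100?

Prior odds = 0.0025/0.9975 = 1/399.
False-positive rate = 1 − 0.93 = 0.07; likelihood ratio of a positive = 0.98/0.07 = 14.
Target odds: 0.99 ÷ 0.01 = 99.
Require 14ⁿ ≥ 99 ÷ (1/399) = 39501.
14⁴ = 38416 falls short of 39501 but 14⁵ = 537824 reaches it, so n = 5.

5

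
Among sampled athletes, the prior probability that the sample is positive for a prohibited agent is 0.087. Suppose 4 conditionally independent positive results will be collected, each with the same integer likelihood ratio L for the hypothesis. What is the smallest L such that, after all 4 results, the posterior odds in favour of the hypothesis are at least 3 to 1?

3

Prior odds = 0.087/0.913 = 87/913.
Target odds = 3.
Need L⁴ ≥ 3 ÷ (87/913) = 913/29.
2⁴ = 16 < 913/29 ≤ 81 = 3⁴, so L = 3.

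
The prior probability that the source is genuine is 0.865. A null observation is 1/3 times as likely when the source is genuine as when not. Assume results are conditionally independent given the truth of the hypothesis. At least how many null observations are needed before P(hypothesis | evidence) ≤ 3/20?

4

Prior odds = 0.865/0.135 = 173/27.
Likelihood ratio per null observation = 1/3.
Target odds: 0.15 ÷ 0.85 = 3/17.
Require (1/3)ⁿ ≤ 3/17 ÷ (173/27) = 81/2941.
(1/3)³ = 1/27 is still above 81/2941 but (1/3)⁴ = 1/81 is at or below it, so n = 4.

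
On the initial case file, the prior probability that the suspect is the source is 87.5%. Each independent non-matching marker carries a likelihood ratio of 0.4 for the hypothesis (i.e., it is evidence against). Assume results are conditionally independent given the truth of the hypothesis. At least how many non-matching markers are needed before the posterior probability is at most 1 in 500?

9

Prior odds: 0.875 ÷ 0.125 = 7.
Likelihood ratio per non-matching marker = 0.4.
Target odds: 0.002 ÷ 0.998 = 1/499.
Require 0.4ⁿ ≤ 1/499 ÷ 7 = 1/3493.
0.4⁸ = 256/390625 is still above 1/3493 but 0.4⁹ = 512/1953125 is at or below it, so n = 9.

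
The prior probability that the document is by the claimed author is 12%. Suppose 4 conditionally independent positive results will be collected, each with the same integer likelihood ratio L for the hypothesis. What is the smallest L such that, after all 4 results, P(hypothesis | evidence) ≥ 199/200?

Prior odds = 0.12/0.88 = 3/22.
Target odds = 0.995/0.005 = 199.
Need L⁴ ≥ 199 ÷ (3/22) = 4378/3.
6⁴ = 1296 < 4378/3 ≤ 2401 = 7⁴, so L = 7.

7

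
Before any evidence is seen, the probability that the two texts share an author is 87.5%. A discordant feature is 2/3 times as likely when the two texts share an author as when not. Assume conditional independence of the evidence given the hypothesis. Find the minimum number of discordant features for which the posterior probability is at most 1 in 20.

Prior odds: 0.875 ÷ 0.125 = 7.
Likelihood ratio per discordant feature = 2/3.
Target posterior odds = 0.05/0.95 = 1/19.
Require (2/3)ⁿ ≤ 1/19 ÷ 7 = 1/133.
(2/3)¹² = 4096/531441 is still above 1/133 but (2/3)¹³ = 8192/1594323 is at or below it, so n = 13.

13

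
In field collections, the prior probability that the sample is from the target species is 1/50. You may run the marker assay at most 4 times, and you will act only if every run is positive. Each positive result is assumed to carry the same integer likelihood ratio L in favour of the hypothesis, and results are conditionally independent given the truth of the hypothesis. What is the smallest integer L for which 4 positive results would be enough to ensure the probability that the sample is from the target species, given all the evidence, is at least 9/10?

Prior odds = 0.02/0.98 = 1/49.
Target odds = 0.9/0.1 = 9.
Need L⁴ ≥ 9 ÷ (1/49) = 441.
4⁴ = 256 < 441 ≤ 625 = 5⁴, so L = 5.

5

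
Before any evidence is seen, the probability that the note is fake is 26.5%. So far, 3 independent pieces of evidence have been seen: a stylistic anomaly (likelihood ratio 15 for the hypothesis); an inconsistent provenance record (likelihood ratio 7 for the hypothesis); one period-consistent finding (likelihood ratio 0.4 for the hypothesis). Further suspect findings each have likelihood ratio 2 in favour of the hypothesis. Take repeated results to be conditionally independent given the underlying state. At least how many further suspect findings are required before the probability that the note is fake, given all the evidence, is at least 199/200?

Prior odds = 0.265/0.735 = 53/147.
Combined Bayes factor of the evidence already in hand = 15 × 7 × 0.4 = 42.
Odds after that evidence = (53/147) × 42 = 106/7.
Target odds = 0.995/0.005 = 199.
Need 2ⁿ ≥ 199 ÷ (106/7) = 1393/106.
2³ = 8 falls short of 1393/106 but 2⁴ = 16 reaches it, so n = 4.

4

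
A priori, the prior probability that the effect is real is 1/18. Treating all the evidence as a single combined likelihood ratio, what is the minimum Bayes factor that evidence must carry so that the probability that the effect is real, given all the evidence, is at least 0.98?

Prior odds = (1/18)/(17/18) = 1/17.
Target odds = 0.98/0.02 = 49.
Required Bayes factor = 49 ÷ (1/17) = 833.

833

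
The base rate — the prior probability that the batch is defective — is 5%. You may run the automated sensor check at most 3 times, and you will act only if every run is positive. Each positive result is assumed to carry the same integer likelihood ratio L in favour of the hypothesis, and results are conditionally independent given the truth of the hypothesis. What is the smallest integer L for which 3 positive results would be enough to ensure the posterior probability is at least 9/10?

Prior odds = 0.05/0.95 = 1/19.
Target odds = 0.9/0.1 = 9.
Need L³ ≥ 9 ÷ (1/19) = 171.
5³ = 125 < 171 ≤ 216 = 6³, so L = 6.

6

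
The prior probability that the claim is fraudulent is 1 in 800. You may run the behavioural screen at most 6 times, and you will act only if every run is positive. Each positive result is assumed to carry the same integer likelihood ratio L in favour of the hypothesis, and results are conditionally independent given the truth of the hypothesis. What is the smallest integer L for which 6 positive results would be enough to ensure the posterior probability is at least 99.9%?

Prior odds = 0.00125/0.99875 = 1/799.
Target odds = 0.999/0.001 = 999.
Need L⁶ ≥ 999 ÷ (1/799) = 798201.
9⁶ = 531441 < 798201 ≤ 1000000 = 10⁶, so L = 10.

10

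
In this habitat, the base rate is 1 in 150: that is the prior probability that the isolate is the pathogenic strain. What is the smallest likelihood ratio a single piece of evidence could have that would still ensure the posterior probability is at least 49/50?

7301

Prior odds = (1/150)/(149/150) = 1/149.
Target odds = 0.98/0.02 = 49.
Required Bayes factor = 49 ÷ (1/149) = 7301.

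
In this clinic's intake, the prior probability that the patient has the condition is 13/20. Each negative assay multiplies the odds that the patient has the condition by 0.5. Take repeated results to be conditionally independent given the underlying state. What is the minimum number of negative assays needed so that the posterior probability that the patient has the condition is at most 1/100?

Prior odds: 0.65 ÷ 0.35 = 13/7.
Likelihood ratio per negative assay = 0.5.
Target odds: 0.01 ÷ 0.99 = 1/99.
Need (13/7) × 0.5ⁿ ≤ 1/99, i.e. 0.5ⁿ ≤ 7/1287.
0.5⁷ = 0.0078125 is still above 7/1287 but 0.5⁸ = 0.00390625 is at or below it, so n = 8.

8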